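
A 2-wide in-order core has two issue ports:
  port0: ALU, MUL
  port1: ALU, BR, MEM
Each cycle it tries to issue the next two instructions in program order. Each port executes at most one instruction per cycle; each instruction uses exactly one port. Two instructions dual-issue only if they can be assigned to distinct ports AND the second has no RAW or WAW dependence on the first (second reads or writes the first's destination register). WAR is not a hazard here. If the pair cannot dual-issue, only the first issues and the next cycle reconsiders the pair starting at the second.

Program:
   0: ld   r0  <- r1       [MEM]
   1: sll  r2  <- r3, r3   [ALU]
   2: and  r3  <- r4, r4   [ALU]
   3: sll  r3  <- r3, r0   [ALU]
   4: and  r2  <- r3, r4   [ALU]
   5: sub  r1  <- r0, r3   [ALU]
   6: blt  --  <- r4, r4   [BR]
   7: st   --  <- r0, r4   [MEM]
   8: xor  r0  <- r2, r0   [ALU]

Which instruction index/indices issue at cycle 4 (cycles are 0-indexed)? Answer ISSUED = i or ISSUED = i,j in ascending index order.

t=0 i0+i1:ld.MEM sll.ALU ; 2-wide
t=1 i2:and.ALU ; RAW+WAW r3
t=2 i3:sll.ALU ; RAW r3
t=3 i4+i5:and.ALU sub.ALU ; 2-wide
t=4 i6:blt.BR ; no-port BR/MEM
t=5 i7+i8:st.MEM xor.ALU ; 2-wide

ISSUED = 6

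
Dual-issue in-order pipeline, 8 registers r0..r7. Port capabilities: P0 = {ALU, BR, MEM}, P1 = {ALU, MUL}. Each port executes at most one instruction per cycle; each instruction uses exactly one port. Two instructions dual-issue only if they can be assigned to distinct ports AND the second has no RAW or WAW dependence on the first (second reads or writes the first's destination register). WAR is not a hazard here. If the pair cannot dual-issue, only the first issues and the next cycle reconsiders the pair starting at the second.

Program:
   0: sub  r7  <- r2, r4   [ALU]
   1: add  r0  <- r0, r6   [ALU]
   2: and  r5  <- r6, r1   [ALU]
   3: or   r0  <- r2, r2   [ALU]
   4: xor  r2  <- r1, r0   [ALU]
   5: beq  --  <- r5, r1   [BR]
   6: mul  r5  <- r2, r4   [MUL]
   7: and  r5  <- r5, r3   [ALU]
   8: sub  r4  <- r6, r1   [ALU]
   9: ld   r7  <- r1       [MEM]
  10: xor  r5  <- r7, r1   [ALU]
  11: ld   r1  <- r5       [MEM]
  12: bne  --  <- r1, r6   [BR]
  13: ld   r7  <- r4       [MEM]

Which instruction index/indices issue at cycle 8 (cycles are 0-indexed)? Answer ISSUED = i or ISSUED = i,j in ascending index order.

#0 head=0: sub.ALU;add.ALU i0/i1 2-wide
#1 head=2: and.ALU;or.ALU i2/i3 2-wide
#2 head=4: xor.ALU;beq.BR i4/i5 2-wide
#3 head=6: mul.MUL i6 RAW+WAW r5
#4 head=7: and.ALU;sub.ALU i7/i8 2-wide
#5 head=9: ld.MEM i9 RAW r7
#6 head=10: xor.ALU i10 RAW r5
#7 head=11: ld.MEM i11 no-port MEM/BR
#8 head=12: bne.BR i12 no-port BR/MEM
#9 head=13: ld.MEM i13 tail

ISSUED = 12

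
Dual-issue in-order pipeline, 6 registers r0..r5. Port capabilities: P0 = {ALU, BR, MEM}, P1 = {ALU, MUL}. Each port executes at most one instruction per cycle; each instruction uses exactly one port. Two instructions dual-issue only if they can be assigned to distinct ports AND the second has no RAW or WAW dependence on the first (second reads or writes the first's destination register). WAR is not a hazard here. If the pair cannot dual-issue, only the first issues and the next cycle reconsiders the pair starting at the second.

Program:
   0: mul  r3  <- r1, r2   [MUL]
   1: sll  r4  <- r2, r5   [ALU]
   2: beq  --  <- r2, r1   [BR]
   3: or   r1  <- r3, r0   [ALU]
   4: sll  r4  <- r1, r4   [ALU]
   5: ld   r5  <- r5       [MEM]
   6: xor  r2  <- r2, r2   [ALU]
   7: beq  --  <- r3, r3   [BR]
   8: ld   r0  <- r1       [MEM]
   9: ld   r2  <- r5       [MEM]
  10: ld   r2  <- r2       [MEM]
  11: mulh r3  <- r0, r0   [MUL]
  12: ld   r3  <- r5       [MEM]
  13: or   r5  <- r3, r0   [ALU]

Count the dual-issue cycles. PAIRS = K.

PAIRS = 5

0. mul.MUL+sll.ALU @i0/i1  | dual
1. beq.BR+or.ALU @i2/i3  | dual
2. sll.ALU+ld.MEM @i4/i5  | dual
3. xor.ALU+beq.BR @i6/i7  | dual
4. ld.MEM @i8  | no-port MEM/MEM
5. ld.MEM @i9  | no-port MEM/MEM
6. ld.MEM+mulh.MUL @i10/i11  | dual
7. ld.MEM @i12  | RAW r3
8. or.ALU @i13  | tail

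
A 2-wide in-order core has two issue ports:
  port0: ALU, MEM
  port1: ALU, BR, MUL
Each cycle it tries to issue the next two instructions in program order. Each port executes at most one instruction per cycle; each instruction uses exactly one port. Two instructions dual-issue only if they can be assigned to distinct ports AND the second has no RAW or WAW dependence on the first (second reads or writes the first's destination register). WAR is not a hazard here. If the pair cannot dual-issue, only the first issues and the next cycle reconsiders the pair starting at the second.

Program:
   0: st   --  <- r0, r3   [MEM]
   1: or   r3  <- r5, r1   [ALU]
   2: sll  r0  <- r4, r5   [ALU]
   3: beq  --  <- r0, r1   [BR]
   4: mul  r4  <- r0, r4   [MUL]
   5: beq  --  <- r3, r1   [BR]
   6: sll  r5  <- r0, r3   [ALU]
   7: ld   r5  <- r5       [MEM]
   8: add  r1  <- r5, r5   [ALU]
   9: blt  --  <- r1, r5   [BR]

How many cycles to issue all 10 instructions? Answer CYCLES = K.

CYCLES = 8

  cy0 -> i0&i1 (st/or) 2-wide
  cy1 -> i2 (sll) RAW r0
  cy2 -> i3 (beq) no-port BR/MUL
  cy3 -> i4 (mul) no-port MUL/BR
  cy4 -> i5&i6 (beq/sll) 2-wide
  cy5 -> i7 (ld) RAW r5
  cy6 -> i8 (add) RAW r1
  cy7 -> i9 (blt) tail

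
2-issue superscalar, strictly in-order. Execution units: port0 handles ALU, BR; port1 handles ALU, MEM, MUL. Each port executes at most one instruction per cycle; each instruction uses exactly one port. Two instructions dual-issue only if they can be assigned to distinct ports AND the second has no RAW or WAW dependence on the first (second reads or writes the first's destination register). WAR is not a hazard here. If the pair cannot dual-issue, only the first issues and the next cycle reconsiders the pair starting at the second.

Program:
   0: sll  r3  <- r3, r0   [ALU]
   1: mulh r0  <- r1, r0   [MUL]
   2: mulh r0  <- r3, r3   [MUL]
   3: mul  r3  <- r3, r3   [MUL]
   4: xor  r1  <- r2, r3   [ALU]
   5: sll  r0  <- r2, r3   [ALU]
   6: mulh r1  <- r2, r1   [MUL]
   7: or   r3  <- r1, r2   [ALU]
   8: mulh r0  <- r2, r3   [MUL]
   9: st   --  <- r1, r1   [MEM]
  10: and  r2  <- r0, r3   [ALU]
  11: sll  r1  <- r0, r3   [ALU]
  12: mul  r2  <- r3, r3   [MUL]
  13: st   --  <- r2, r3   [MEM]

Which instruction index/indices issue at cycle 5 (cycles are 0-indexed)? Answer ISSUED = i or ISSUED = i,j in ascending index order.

c0: i0/i1 sll+mulh  dual
c1: i2 mulh  no-port MUL/MUL
c2: i3 mul  RAW r3
c3: i4/i5 xor+sll  dual
c4: i6 mulh  RAW r1
c5: i7 or  RAW r3
c6: i8 mulh  no-port MUL/MEM
c7: i9/i10 st+and  dual
c8: i11/i12 sll+mul  dual
c9: i13 st  tail

ISSUED = 7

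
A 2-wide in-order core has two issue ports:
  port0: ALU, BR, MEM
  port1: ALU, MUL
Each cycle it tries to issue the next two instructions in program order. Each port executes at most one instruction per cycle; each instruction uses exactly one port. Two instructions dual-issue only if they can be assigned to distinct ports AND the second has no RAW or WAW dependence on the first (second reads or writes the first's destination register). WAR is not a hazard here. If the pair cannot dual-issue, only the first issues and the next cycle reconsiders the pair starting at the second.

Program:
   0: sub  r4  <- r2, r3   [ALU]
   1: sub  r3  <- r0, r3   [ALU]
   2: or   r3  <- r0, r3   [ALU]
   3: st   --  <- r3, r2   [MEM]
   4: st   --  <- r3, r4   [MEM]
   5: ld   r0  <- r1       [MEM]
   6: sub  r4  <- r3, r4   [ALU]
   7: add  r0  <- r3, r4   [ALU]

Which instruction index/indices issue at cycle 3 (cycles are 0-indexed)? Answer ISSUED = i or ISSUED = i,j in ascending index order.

ISSUED = 4

#0 head=0: sub.ALU sub.ALU i0+i1 pair
#1 head=2: or.ALU i2 RAW r3
#2 head=3: st.MEM i3 no-port MEM/MEM
#3 head=4: st.MEM i4 no-port MEM/MEM
#4 head=5: ld.MEM sub.ALU i5+i6 pair
#5 head=7: add.ALU i7 tail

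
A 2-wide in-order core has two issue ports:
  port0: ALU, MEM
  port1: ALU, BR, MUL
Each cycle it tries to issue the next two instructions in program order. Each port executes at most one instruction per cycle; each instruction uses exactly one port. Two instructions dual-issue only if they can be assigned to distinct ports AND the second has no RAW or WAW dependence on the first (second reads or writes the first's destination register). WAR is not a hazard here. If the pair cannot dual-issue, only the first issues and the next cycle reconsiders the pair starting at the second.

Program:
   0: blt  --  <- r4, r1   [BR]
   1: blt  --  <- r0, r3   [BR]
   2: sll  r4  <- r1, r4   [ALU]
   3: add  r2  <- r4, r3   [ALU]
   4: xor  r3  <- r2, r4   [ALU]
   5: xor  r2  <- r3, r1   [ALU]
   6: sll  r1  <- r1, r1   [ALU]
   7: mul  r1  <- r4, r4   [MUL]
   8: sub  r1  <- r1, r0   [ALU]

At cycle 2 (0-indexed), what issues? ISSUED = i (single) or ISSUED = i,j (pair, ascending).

ISSUED = 3

[0] i0  blt  -- no-port BR/BR
[1] i1+i2  blt sll  -- 2-wide
[2] i3  add  -- RAW r2
[3] i4  xor  -- RAW r3
[4] i5+i6  xor sll  -- 2-wide
[5] i7  mul  -- RAW+WAW r1
[6] i8  sub  -- tail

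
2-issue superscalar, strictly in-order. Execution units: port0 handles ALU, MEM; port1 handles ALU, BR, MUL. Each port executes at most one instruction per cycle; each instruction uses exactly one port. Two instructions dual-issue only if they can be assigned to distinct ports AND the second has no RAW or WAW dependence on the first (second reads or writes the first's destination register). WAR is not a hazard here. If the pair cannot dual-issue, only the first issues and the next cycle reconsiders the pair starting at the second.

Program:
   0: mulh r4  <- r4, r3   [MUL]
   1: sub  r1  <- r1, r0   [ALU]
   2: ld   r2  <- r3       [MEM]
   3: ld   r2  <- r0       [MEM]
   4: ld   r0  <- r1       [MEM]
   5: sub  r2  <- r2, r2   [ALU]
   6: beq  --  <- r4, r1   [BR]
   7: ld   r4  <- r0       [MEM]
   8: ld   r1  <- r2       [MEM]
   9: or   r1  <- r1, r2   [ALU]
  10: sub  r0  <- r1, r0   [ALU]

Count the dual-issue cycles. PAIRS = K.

#0 head=0: mulh/sub i0+i1 dual
#1 head=2: ld i2 no-port MEM/MEM
#2 head=3: ld i3 no-port MEM/MEM
#3 head=4: ld/sub i4+i5 dual
#4 head=6: beq/ld i6+i7 dual
#5 head=8: ld i8 RAW+WAW r1
#6 head=9: or i9 RAW r1
#7 head=10: sub i10 tail

PAIRS = 3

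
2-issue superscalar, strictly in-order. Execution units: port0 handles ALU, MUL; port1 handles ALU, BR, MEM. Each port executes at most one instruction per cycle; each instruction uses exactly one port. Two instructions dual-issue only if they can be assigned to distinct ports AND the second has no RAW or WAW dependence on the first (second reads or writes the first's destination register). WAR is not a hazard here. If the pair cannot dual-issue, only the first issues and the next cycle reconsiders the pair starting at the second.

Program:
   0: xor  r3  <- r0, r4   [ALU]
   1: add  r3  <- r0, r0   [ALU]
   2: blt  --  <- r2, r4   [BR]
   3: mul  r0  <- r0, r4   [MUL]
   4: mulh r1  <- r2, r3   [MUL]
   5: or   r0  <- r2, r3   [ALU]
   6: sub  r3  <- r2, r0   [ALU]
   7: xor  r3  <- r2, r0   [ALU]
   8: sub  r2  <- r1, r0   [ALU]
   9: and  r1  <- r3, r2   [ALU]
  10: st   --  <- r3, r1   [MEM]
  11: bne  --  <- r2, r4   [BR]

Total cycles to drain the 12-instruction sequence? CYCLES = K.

CYCLES = 9

t=0 i0:xor.ALU ; WAW r3
t=1 i1&i2:add.ALU;blt.BR ; 2-wide
t=2 i3:mul.MUL ; no-port MUL/MUL
t=3 i4&i5:mulh.MUL;or.ALU ; 2-wide
t=4 i6:sub.ALU ; WAW r3
t=5 i7&i8:xor.ALU;sub.ALU ; 2-wide
t=6 i9:and.ALU ; RAW r1
t=7 i10:st.MEM ; no-port MEM/BR
t=8 i11:bne.BR ; tail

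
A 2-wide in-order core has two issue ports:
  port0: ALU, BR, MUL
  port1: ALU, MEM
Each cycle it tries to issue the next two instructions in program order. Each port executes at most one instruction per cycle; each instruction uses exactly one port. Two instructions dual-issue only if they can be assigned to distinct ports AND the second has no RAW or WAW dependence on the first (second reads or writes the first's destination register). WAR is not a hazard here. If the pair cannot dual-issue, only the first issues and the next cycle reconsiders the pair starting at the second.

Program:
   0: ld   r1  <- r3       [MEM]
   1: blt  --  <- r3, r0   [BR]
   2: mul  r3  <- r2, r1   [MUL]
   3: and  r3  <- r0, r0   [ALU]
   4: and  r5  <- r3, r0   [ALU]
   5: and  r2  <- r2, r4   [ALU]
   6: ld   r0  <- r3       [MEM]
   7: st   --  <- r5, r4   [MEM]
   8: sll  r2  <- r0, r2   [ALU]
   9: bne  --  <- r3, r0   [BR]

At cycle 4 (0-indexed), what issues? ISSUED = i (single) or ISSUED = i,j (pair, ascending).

ISSUED = 6

  cy0 -> i0+i1 (ld.MEM;blt.BR) pair
  cy1 -> i2 (mul.MUL) WAW r3
  cy2 -> i3 (and.ALU) RAW r3
  cy3 -> i4+i5 (and.ALU;and.ALU) pair
  cy4 -> i6 (ld.MEM) no-port MEM/MEM
  cy5 -> i7+i8 (st.MEM;sll.ALU) pair
  cy6 -> i9 (bne.BR) tail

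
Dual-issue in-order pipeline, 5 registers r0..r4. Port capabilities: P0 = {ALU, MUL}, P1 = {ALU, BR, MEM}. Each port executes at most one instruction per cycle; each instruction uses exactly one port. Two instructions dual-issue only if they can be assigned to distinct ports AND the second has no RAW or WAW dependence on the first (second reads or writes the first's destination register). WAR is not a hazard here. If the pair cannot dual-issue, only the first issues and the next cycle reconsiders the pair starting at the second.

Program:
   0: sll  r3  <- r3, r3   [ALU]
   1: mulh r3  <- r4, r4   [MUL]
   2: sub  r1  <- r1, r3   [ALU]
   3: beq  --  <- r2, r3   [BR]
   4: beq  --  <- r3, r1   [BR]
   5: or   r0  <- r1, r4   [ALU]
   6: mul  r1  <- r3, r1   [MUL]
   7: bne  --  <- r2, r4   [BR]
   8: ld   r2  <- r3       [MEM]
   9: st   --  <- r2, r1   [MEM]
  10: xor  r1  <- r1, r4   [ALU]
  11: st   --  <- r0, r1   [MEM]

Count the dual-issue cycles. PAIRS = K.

PAIRS = 4

0. sll.ALU @i0  | WAW r3
1. mulh.MUL @i1  | RAW r3
2. sub.ALU;beq.BR @i2/i3  | pair
3. beq.BR;or.ALU @i4/i5  | pair
4. mul.MUL;bne.BR @i6/i7  | pair
5. ld.MEM @i8  | no-port MEM/MEM
6. st.MEM;xor.ALU @i9/i10  | pair
7. st.MEM @i11  | tail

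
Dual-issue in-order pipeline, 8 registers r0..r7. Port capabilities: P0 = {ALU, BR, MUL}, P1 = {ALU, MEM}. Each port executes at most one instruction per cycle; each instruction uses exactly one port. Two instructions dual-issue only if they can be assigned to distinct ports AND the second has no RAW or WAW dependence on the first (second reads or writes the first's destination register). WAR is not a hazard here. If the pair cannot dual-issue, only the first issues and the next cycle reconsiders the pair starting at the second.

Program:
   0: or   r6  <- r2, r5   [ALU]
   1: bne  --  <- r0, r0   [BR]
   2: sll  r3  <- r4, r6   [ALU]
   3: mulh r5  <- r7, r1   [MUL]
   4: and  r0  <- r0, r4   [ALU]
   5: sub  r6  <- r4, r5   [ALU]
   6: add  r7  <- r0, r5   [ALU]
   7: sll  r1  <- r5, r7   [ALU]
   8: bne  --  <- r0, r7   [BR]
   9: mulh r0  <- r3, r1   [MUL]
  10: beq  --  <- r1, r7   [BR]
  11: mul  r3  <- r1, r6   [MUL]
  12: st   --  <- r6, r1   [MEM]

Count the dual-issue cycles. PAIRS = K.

c0: i0/i1 or/bne  dual
c1: i2/i3 sll/mulh  dual
c2: i4/i5 and/sub  dual
c3: i6 add  RAW r7
c4: i7/i8 sll/bne  dual
c5: i9 mulh  no-port MUL/BR
c6: i10 beq  no-port BR/MUL
c7: i11/i12 mul/st  dual

PAIRS = 5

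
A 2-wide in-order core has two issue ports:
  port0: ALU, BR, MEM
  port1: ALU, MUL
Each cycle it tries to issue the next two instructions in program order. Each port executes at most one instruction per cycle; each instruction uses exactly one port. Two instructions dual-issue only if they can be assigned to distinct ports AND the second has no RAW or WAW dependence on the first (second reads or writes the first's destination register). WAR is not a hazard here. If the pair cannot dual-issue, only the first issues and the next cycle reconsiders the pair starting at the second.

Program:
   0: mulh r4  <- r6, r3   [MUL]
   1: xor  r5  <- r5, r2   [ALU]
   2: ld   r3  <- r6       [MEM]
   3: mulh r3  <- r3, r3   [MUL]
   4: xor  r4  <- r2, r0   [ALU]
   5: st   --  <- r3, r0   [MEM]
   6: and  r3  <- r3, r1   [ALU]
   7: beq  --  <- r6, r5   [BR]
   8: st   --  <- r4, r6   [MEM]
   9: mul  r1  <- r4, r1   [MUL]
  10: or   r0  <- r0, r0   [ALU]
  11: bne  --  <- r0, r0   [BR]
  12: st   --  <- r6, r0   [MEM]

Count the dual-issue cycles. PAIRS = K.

t=0 i0&i1:mulh.MUL/xor.ALU ; dual
t=1 i2:ld.MEM ; RAW+WAW r3
t=2 i3&i4:mulh.MUL/xor.ALU ; dual
t=3 i5&i6:st.MEM/and.ALU ; dual
t=4 i7:beq.BR ; no-port BR/MEM
t=5 i8&i9:st.MEM/mul.MUL ; dual
t=6 i10:or.ALU ; RAW r0
t=7 i11:bne.BR ; no-port BR/MEM
t=8 i12:st.MEM ; tail

PAIRS = 4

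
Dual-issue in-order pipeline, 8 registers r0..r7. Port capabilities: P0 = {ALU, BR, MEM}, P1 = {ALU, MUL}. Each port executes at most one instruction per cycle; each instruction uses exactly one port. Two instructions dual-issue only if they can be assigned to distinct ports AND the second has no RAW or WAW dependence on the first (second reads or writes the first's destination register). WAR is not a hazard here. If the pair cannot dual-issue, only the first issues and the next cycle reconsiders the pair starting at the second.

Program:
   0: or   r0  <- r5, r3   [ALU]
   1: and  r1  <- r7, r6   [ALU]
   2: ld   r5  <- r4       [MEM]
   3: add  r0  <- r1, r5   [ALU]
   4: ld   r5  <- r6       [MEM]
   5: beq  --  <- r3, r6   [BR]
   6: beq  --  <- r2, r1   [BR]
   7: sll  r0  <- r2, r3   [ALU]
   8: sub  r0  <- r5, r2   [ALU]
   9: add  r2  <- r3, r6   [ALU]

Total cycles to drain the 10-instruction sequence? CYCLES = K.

0. or;and @i0/i1  | 2-wide
1. ld @i2  | RAW r5
2. add;ld @i3/i4  | 2-wide
3. beq @i5  | no-port BR/BR
4. beq;sll @i6/i7  | 2-wide
5. sub;add @i8/i9  | 2-wide

CYCLES = 6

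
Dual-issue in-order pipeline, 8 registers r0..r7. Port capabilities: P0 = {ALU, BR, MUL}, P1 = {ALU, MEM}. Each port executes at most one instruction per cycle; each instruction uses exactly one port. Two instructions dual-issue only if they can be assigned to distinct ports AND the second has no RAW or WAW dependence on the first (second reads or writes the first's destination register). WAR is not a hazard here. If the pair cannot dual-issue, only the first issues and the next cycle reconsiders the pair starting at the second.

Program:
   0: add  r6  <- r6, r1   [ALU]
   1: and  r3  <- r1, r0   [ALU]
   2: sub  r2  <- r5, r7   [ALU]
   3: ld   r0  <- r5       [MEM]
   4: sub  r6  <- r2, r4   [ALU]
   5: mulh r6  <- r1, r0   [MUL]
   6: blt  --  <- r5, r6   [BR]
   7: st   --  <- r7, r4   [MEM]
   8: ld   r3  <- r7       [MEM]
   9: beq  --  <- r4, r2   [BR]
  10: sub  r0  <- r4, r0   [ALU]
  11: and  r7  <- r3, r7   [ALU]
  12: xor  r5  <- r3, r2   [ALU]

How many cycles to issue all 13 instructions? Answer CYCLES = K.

#0 head=0: add.ALU;and.ALU i0+i1 pair
#1 head=2: sub.ALU;ld.MEM i2+i3 pair
#2 head=4: sub.ALU i4 WAW r6
#3 head=5: mulh.MUL i5 no-port MUL/BR
#4 head=6: blt.BR;st.MEM i6+i7 pair
#5 head=8: ld.MEM;beq.BR i8+i9 pair
#6 head=10: sub.ALU;and.ALU i10+i11 pair
#7 head=12: xor.ALU i12 tail

CYCLES = 8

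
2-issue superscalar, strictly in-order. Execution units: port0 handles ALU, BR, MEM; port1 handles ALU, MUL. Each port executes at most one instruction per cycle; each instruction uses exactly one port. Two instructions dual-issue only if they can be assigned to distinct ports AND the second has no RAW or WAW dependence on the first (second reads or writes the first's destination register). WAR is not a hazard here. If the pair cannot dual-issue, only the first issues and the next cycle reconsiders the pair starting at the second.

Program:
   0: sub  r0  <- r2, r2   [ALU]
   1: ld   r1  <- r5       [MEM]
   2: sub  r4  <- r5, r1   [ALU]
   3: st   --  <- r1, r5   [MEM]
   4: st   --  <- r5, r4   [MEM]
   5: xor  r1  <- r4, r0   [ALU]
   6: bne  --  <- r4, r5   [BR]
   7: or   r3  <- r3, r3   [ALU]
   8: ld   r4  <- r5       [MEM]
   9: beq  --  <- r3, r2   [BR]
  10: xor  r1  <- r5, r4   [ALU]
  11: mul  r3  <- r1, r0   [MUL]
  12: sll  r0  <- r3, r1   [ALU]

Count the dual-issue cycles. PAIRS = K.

PAIRS = 5

0. sub.ALU ld.MEM @i0,i1  | dual
1. sub.ALU st.MEM @i2,i3  | dual
2. st.MEM xor.ALU @i4,i5  | dual
3. bne.BR or.ALU @i6,i7  | dual
4. ld.MEM @i8  | no-port MEM/BR
5. beq.BR xor.ALU @i9,i10  | dual
6. mul.MUL @i11  | RAW r3
7. sll.ALU @i12  | tail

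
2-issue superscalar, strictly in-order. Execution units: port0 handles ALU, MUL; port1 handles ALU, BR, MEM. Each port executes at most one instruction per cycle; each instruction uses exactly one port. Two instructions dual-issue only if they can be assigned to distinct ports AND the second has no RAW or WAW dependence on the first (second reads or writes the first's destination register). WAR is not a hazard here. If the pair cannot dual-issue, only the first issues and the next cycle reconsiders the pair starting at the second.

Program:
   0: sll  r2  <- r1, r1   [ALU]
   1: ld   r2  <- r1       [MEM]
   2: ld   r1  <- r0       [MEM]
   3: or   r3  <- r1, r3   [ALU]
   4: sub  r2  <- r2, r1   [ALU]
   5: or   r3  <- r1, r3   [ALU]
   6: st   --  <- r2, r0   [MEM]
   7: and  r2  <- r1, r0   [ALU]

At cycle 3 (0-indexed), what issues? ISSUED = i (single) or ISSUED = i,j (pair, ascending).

c0: i0 sll.ALU  WAW r2
c1: i1 ld.MEM  no-port MEM/MEM
c2: i2 ld.MEM  RAW r1
c3: i3/i4 or.ALU sub.ALU  pair
c4: i5/i6 or.ALU st.MEM  pair
c5: i7 and.ALU  tail

ISSUED = 3,4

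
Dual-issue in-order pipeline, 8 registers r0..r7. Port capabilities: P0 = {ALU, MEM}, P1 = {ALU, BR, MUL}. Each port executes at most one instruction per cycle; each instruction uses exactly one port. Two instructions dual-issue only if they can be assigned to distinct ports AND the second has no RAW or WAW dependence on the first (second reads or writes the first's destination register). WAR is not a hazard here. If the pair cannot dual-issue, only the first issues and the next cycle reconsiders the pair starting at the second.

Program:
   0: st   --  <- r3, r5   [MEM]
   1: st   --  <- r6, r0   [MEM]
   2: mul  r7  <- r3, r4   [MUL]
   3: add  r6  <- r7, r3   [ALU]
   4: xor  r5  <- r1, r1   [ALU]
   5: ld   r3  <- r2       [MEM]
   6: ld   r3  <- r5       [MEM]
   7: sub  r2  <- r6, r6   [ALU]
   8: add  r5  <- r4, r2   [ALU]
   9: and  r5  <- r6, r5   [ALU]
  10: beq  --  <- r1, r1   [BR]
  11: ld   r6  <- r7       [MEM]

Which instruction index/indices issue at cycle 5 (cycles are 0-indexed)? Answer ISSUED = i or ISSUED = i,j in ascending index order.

ISSUED = 8

#0 head=0: st i0 no-port MEM/MEM
#1 head=1: st;mul i1&i2 dual
#2 head=3: add;xor i3&i4 dual
#3 head=5: ld i5 no-port MEM/MEM
#4 head=6: ld;sub i6&i7 dual
#5 head=8: add i8 RAW+WAW r5
#6 head=9: and;beq i9&i10 dual
#7 head=11: ld i11 tail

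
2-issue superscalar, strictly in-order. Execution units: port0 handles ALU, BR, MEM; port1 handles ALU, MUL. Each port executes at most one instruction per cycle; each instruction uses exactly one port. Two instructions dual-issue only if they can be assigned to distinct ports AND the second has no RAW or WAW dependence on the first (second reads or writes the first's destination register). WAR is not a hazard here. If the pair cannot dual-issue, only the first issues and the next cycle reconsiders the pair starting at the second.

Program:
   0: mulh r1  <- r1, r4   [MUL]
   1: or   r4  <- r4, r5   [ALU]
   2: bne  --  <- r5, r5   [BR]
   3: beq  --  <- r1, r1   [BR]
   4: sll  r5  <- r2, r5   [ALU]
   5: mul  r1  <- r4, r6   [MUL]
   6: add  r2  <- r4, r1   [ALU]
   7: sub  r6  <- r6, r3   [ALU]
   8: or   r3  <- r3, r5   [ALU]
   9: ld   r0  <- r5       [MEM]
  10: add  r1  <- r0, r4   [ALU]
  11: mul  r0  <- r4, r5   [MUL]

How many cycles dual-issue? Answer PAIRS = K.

PAIRS = 5

t=0 i0,i1:mulh.MUL or.ALU ; dual
t=1 i2:bne.BR ; no-port BR/BR
t=2 i3,i4:beq.BR sll.ALU ; dual
t=3 i5:mul.MUL ; RAW r1
t=4 i6,i7:add.ALU sub.ALU ; dual
t=5 i8,i9:or.ALU ld.MEM ; dual
t=6 i10,i11:add.ALU mul.MUL ; dual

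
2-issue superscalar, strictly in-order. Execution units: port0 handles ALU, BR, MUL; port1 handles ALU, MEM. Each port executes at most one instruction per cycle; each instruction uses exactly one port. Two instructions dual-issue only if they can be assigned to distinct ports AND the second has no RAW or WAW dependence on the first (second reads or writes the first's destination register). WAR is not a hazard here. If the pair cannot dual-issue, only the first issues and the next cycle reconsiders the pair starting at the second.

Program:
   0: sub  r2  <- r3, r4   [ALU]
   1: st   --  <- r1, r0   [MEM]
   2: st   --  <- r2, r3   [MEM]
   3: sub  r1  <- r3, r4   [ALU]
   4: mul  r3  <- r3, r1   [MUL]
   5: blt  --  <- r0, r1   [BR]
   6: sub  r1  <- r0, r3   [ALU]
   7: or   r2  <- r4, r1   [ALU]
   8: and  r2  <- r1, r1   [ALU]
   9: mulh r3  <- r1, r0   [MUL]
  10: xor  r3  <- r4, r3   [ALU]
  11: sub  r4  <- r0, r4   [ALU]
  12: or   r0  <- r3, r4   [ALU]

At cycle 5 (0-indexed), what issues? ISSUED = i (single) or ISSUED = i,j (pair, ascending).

ISSUED = 8,9

[0] i0&i1  sub.ALU+st.MEM  -- 2-wide
[1] i2&i3  st.MEM+sub.ALU  -- 2-wide
[2] i4  mul.MUL  -- no-port MUL/BR
[3] i5&i6  blt.BR+sub.ALU  -- 2-wide
[4] i7  or.ALU  -- WAW r2
[5] i8&i9  and.ALU+mulh.MUL  -- 2-wide
[6] i10&i11  xor.ALU+sub.ALU  -- 2-wide
[7] i12  or.ALU  -- tail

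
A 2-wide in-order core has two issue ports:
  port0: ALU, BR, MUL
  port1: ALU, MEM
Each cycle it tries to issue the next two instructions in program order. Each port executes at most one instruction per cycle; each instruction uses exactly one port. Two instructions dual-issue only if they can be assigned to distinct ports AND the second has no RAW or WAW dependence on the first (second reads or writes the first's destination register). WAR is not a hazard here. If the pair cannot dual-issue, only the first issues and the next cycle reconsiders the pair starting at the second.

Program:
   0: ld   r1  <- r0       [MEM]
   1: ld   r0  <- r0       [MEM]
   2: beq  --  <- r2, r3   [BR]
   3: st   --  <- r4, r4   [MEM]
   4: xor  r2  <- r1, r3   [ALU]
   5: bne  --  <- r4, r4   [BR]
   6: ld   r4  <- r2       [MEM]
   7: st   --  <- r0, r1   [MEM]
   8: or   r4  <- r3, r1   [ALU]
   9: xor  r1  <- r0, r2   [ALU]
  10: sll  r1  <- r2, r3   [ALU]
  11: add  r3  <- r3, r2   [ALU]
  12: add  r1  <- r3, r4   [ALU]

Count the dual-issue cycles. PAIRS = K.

PAIRS = 5

  cy0 -> i0 (ld) no-port MEM/MEM
  cy1 -> i1&i2 (ld/beq) dual
  cy2 -> i3&i4 (st/xor) dual
  cy3 -> i5&i6 (bne/ld) dual
  cy4 -> i7&i8 (st/or) dual
  cy5 -> i9 (xor) WAW r1
  cy6 -> i10&i11 (sll/add) dual
  cy7 -> i12 (add) tail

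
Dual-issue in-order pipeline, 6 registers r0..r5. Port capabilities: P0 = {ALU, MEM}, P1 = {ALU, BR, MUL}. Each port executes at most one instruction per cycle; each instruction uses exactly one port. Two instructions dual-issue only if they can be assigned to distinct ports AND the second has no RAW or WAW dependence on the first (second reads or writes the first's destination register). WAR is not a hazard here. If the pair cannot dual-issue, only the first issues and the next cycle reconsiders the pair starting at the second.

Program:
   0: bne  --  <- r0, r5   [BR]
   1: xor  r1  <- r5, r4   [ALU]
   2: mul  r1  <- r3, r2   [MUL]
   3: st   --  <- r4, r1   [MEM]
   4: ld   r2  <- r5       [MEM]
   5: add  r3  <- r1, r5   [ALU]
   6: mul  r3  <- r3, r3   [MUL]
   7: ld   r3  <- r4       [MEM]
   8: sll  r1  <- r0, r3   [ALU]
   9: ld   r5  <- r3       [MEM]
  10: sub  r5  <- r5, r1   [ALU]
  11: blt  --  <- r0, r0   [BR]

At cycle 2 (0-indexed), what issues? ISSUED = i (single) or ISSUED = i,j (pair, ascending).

c0: i0,i1 bne.BR;xor.ALU  pair
c1: i2 mul.MUL  RAW r1
c2: i3 st.MEM  no-port MEM/MEM
c3: i4,i5 ld.MEM;add.ALU  pair
c4: i6 mul.MUL  WAW r3
c5: i7 ld.MEM  RAW r3
c6: i8,i9 sll.ALU;ld.MEM  pair
c7: i10,i11 sub.ALU;blt.BR  pair

ISSUED = 3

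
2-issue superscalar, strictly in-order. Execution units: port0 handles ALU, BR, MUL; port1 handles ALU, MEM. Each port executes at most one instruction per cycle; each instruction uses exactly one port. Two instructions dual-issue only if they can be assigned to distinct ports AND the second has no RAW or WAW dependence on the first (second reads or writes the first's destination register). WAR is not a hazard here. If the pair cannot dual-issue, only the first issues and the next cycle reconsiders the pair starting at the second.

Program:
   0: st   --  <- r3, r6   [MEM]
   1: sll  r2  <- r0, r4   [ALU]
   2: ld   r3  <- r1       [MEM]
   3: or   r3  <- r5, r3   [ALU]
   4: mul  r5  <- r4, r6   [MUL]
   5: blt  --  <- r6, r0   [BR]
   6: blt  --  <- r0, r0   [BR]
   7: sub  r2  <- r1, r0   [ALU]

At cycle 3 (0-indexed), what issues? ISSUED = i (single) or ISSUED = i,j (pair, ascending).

ISSUED = 5

#0 head=0: st.MEM/sll.ALU i0&i1 pair
#1 head=2: ld.MEM i2 RAW+WAW r3
#2 head=3: or.ALU/mul.MUL i3&i4 pair
#3 head=5: blt.BR i5 no-port BR/BR
#4 head=6: blt.BR/sub.ALU i6&i7 pair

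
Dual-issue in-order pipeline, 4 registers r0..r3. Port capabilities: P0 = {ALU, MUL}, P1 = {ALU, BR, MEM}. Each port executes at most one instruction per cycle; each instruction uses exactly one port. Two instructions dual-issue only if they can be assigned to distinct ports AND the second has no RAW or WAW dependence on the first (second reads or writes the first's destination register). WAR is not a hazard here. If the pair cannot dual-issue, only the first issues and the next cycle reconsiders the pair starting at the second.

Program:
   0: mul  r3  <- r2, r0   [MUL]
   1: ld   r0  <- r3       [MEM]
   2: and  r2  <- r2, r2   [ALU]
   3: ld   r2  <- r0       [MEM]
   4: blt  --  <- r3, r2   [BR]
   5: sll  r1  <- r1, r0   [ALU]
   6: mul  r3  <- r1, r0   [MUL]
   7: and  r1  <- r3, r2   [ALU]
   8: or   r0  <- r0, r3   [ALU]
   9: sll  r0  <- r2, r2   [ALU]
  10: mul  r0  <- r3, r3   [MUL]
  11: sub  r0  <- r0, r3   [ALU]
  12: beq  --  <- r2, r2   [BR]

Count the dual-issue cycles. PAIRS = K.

#0 head=0: mul.MUL i0 RAW r3
#1 head=1: ld.MEM+and.ALU i1+i2 2-wide
#2 head=3: ld.MEM i3 no-port MEM/BR
#3 head=4: blt.BR+sll.ALU i4+i5 2-wide
#4 head=6: mul.MUL i6 RAW r3
#5 head=7: and.ALU+or.ALU i7+i8 2-wide
#6 head=9: sll.ALU i9 WAW r0
#7 head=10: mul.MUL i10 RAW+WAW r0
#8 head=11: sub.ALU+beq.BR i11+i12 2-wide

PAIRS = 4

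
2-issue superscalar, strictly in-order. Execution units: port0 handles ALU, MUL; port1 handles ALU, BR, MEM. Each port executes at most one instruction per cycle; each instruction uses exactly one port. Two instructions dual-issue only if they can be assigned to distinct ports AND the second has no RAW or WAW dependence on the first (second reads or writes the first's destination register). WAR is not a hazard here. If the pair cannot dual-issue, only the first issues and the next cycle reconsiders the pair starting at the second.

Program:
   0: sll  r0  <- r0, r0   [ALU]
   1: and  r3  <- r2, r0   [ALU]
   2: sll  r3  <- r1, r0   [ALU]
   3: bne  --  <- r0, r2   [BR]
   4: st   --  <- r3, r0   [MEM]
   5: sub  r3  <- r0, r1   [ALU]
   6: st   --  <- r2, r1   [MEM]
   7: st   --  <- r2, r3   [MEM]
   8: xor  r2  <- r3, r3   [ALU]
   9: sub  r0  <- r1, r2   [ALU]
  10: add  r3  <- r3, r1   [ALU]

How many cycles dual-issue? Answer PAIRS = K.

t=0 i0:sll ; RAW r0
t=1 i1:and ; WAW r3
t=2 i2/i3:sll+bne ; pair
t=3 i4/i5:st+sub ; pair
t=4 i6:st ; no-port MEM/MEM
t=5 i7/i8:st+xor ; pair
t=6 i9/i10:sub+add ; pair

PAIRS = 4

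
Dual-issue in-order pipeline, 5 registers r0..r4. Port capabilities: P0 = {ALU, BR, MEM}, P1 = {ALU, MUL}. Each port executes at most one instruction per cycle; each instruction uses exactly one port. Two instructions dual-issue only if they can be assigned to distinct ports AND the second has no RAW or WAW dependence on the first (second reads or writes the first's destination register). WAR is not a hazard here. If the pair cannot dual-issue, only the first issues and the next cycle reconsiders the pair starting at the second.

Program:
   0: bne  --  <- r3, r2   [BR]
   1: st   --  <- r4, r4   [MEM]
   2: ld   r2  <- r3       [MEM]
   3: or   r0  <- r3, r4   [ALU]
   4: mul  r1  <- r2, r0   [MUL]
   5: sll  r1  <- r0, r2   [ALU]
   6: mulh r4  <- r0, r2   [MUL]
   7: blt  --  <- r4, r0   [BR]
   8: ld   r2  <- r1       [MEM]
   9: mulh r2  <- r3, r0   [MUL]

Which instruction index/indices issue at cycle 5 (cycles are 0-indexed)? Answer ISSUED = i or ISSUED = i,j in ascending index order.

ISSUED = 7

#0 head=0: bne.BR i0 no-port BR/MEM
#1 head=1: st.MEM i1 no-port MEM/MEM
#2 head=2: ld.MEM+or.ALU i2+i3 2-wide
#3 head=4: mul.MUL i4 WAW r1
#4 head=5: sll.ALU+mulh.MUL i5+i6 2-wide
#5 head=7: blt.BR i7 no-port BR/MEM
#6 head=8: ld.MEM i8 WAW r2
#7 head=9: mulh.MUL i9 tail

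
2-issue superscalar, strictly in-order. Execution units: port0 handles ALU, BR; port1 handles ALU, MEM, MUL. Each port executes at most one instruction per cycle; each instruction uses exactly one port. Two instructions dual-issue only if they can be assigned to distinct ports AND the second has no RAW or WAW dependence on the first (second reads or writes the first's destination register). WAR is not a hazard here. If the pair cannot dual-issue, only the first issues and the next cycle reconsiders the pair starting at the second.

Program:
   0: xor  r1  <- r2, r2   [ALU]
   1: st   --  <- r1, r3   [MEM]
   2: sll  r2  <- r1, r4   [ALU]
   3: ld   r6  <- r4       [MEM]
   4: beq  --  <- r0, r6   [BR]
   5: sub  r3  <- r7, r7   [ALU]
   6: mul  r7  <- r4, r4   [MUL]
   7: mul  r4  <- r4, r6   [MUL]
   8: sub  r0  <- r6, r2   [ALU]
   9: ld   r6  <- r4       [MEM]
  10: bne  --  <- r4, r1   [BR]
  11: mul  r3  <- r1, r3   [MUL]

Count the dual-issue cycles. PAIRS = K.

PAIRS = 4

  cy0 -> i0 (xor.ALU) RAW r1
  cy1 -> i1+i2 (st.MEM;sll.ALU) 2-wide
  cy2 -> i3 (ld.MEM) RAW r6
  cy3 -> i4+i5 (beq.BR;sub.ALU) 2-wide
  cy4 -> i6 (mul.MUL) no-port MUL/MUL
  cy5 -> i7+i8 (mul.MUL;sub.ALU) 2-wide
  cy6 -> i9+i10 (ld.MEM;bne.BR) 2-wide
  cy7 -> i11 (mul.MUL) tail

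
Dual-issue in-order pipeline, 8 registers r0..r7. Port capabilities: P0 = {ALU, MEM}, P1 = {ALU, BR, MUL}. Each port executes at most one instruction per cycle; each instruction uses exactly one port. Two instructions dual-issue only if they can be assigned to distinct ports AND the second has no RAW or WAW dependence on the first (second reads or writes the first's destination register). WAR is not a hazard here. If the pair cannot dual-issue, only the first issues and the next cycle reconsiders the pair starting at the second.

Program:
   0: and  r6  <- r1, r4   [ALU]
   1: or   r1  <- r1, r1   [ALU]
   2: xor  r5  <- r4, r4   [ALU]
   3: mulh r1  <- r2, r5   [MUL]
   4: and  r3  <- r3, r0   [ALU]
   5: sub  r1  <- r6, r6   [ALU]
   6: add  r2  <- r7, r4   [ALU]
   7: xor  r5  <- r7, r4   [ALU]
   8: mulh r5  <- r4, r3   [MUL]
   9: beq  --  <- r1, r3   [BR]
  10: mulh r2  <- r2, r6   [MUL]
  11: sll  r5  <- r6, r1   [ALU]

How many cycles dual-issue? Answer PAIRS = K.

PAIRS = 4

c0: i0,i1 and.ALU/or.ALU  pair
c1: i2 xor.ALU  RAW r5
c2: i3,i4 mulh.MUL/and.ALU  pair
c3: i5,i6 sub.ALU/add.ALU  pair
c4: i7 xor.ALU  WAW r5
c5: i8 mulh.MUL  no-port MUL/BR
c6: i9 beq.BR  no-port BR/MUL
c7: i10,i11 mulh.MUL/sll.ALU  pair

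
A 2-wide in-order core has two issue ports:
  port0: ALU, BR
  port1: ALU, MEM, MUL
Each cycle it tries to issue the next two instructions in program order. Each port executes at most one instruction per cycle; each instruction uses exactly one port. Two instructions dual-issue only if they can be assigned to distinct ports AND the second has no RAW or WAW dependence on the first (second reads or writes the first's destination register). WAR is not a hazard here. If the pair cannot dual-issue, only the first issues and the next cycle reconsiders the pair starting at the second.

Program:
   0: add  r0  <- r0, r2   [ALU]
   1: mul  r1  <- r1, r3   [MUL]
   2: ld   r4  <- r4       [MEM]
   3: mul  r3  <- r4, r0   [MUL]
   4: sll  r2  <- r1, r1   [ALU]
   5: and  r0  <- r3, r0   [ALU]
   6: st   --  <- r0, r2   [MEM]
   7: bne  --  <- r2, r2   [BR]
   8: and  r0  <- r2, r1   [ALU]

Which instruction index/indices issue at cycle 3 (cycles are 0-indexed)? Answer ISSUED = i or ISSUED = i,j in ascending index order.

c0: i0+i1 add;mul  2-wide
c1: i2 ld  no-port MEM/MUL
c2: i3+i4 mul;sll  2-wide
c3: i5 and  RAW r0
c4: i6+i7 st;bne  2-wide
c5: i8 and  tail

ISSUED = 5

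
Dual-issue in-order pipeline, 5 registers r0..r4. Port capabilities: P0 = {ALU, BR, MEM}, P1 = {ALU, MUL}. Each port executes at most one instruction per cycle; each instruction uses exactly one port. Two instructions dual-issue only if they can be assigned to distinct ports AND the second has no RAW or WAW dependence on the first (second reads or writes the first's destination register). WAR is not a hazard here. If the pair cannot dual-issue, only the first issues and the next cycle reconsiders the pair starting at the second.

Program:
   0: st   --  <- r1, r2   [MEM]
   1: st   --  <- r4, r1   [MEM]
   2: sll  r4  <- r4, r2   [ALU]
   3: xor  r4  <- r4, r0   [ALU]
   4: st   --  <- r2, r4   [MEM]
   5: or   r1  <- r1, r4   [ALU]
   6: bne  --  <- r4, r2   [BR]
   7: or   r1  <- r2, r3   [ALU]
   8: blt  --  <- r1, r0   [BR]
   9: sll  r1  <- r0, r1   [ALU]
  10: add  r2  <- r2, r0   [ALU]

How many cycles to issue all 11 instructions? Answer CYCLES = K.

  cy0 -> i0 (st) no-port MEM/MEM
  cy1 -> i1/i2 (st;sll) 2-wide
  cy2 -> i3 (xor) RAW r4
  cy3 -> i4/i5 (st;or) 2-wide
  cy4 -> i6/i7 (bne;or) 2-wide
  cy5 -> i8/i9 (blt;sll) 2-wide
  cy6 -> i10 (add) tail

CYCLES = 7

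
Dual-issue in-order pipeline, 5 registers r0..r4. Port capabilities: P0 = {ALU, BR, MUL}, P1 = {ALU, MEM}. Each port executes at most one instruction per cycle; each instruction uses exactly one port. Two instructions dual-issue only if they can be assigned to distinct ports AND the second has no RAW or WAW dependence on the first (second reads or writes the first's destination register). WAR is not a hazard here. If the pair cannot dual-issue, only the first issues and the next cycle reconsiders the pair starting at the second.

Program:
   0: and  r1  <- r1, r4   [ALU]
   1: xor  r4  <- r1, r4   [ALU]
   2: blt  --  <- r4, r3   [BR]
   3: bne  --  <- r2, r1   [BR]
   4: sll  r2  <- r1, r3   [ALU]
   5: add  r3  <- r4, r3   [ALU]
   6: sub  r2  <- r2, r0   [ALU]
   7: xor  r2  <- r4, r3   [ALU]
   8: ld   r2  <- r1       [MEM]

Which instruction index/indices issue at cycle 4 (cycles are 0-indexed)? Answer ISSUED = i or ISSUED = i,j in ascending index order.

ISSUED = 5,6

  cy0 -> i0 (and) RAW r1
  cy1 -> i1 (xor) RAW r4
  cy2 -> i2 (blt) no-port BR/BR
  cy3 -> i3&i4 (bne+sll) 2-wide
  cy4 -> i5&i6 (add+sub) 2-wide
  cy5 -> i7 (xor) WAW r2
  cy6 -> i8 (ld) tail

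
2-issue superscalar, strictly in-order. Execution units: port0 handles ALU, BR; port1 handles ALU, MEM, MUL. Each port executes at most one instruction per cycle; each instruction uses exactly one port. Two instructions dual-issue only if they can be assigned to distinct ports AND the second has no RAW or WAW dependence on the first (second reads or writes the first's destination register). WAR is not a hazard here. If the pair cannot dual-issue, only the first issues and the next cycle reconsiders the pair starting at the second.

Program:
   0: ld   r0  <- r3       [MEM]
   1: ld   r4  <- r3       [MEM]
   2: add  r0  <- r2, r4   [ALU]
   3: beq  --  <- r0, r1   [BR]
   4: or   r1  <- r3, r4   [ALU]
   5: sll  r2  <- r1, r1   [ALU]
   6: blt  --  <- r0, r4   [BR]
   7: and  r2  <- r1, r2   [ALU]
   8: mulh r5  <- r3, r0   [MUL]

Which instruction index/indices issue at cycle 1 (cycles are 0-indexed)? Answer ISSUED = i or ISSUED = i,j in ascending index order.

ISSUED = 1

c0: i0 ld.MEM  no-port MEM/MEM
c1: i1 ld.MEM  RAW r4
c2: i2 add.ALU  RAW r0
c3: i3/i4 beq.BR;or.ALU  2-wide
c4: i5/i6 sll.ALU;blt.BR  2-wide
c5: i7/i8 and.ALU;mulh.MUL  2-wide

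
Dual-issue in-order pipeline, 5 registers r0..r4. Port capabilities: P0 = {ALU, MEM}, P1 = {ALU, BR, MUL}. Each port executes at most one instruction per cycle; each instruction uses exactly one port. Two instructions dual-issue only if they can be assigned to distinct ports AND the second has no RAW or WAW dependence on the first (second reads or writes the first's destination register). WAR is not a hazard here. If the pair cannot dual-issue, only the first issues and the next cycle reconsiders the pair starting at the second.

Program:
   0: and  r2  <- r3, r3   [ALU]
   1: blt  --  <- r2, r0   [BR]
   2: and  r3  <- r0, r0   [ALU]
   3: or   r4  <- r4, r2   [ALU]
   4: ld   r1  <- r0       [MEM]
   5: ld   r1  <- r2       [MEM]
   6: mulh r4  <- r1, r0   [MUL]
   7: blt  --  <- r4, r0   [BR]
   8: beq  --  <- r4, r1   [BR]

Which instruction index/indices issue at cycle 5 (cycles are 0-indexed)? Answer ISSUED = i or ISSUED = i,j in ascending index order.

ISSUED = 7

c0: i0 and  RAW r2
c1: i1/i2 blt/and  pair
c2: i3/i4 or/ld  pair
c3: i5 ld  RAW r1
c4: i6 mulh  no-port MUL/BR
c5: i7 blt  no-port BR/BR
c6: i8 beq  tail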